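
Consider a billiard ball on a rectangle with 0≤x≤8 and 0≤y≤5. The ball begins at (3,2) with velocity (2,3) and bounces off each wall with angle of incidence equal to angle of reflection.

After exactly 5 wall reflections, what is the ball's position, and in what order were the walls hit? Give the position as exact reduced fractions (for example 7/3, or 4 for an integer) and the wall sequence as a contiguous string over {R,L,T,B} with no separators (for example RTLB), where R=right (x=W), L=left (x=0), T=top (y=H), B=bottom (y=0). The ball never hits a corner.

1. t=1 → T at (5,5); v=(2,-3)
2. t=3/2 → R at (8,1/2); v=(-2,-3)
3. t=1/6 → B at (23/3,0); v=(-2,3)
4. t=5/3 → T at (13/3,5); v=(-2,-3)
5. t=5/3 → B at (1,0); v=(-2,3)

Final position: (1,0)
Wall sequence: TRBTB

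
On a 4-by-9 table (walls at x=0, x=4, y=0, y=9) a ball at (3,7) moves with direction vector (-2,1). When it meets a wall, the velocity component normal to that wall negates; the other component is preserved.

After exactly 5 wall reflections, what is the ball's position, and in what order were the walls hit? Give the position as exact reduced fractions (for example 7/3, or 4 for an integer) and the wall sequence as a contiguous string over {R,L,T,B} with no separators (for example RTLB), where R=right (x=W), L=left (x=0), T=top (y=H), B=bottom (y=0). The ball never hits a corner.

Final position: (4,7/2)
Wall sequence: LTRLR

1. t=3/2 → L at (0,17/2); v=(2,1)
2. t=1/2 → T at (1,9); v=(2,-1)
3. t=3/2 → R at (4,15/2); v=(-2,-1)
4. t=2 → L at (0,11/2); v=(2,-1)
5. t=2 → R at (4,7/2); v=(-2,-1)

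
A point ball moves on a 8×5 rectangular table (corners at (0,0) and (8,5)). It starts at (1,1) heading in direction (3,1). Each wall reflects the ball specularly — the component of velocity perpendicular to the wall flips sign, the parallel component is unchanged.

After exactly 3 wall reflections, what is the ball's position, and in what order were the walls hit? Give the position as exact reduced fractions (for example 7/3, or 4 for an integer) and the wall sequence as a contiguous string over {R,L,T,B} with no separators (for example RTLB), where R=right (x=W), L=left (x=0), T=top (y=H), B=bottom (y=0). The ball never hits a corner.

1. t=7/3 → R at (8,10/3); v=(-3,1)
2. t=5/3 → T at (3,5); v=(-3,-1)
3. t=1 → L at (0,4); v=(3,-1)

Final position: (0,4)
Wall sequence: RTL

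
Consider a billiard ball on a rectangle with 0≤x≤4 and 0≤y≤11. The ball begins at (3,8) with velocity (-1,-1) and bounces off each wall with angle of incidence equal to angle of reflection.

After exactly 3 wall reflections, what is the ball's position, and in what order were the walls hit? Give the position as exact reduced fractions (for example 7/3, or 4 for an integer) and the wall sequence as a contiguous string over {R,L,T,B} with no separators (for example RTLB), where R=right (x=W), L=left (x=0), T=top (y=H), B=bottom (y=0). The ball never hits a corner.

1. t=3 → L at (0,5); v=(1,-1)
2. t=4 → R at (4,1); v=(-1,-1)
3. t=1 → B at (3,0); v=(-1,1)

Final position: (3,0)
Wall sequence: LRB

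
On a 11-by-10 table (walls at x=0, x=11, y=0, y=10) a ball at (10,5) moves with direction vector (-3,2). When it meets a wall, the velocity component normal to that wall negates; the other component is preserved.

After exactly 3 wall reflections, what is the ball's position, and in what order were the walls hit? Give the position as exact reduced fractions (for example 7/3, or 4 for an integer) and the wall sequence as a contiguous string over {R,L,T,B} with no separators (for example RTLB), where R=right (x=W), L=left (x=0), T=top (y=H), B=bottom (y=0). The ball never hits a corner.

Final position: (11,1)
Wall sequence: TLR

1. t=5/2 → T at (5/2,10); v=(-3,-2)
2. t=5/6 → L at (0,25/3); v=(3,-2)
3. t=11/3 → R at (11,1); v=(-3,-2)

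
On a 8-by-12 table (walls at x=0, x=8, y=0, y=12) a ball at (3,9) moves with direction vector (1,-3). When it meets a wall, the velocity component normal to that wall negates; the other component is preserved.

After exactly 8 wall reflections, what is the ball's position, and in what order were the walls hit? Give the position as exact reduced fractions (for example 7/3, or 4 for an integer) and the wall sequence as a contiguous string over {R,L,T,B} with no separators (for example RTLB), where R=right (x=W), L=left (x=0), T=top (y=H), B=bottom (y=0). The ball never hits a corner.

1. t=3 → B at (6,0); v=(1,3)
2. t=2 → R at (8,6); v=(-1,3)
3. t=2 → T at (6,12); v=(-1,-3)
4. t=4 → B at (2,0); v=(-1,3)
5. t=2 → L at (0,6); v=(1,3)
6. t=2 → T at (2,12); v=(1,-3)
7. t=4 → B at (6,0); v=(1,3)
8. t=2 → R at (8,6); v=(-1,3)

Final position: (8,6)
Wall sequence: BRTBLTBR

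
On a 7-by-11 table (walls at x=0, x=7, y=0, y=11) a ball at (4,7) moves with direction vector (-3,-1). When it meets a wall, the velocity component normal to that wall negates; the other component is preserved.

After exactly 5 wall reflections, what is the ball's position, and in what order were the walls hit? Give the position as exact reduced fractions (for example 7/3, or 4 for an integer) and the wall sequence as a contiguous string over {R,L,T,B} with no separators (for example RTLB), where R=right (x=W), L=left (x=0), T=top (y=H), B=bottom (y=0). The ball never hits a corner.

1. t=4/3 → L at (0,17/3); v=(3,-1)
2. t=7/3 → R at (7,10/3); v=(-3,-1)
3. t=7/3 → L at (0,1); v=(3,-1)
4. t=1 → B at (3,0); v=(3,1)
5. t=4/3 → R at (7,4/3); v=(-3,1)

Final position: (7,4/3)
Wall sequence: LRLBR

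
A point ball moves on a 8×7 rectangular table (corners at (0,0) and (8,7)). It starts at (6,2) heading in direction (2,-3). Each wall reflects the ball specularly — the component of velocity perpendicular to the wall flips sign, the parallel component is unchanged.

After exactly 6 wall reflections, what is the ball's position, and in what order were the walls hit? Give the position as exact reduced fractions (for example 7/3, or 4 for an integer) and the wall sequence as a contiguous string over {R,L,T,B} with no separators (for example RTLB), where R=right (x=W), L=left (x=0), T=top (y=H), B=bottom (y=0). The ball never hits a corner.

1. t=2/3 → B at (22/3,0); v=(2,3)
2. t=1/3 → R at (8,1); v=(-2,3)
3. t=2 → T at (4,7); v=(-2,-3)
4. t=2 → L at (0,1); v=(2,-3)
5. t=1/3 → B at (2/3,0); v=(2,3)
6. t=7/3 → T at (16/3,7); v=(2,-3)

Final position: (16/3,7)
Wall sequence: BRTLBT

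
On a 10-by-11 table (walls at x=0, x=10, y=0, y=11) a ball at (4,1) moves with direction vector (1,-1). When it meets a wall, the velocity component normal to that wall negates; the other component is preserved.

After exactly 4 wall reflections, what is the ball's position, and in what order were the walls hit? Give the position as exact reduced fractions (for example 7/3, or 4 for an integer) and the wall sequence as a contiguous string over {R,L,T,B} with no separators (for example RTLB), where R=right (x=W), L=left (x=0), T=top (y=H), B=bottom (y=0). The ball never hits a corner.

1. t=1 → B at (5,0); v=(1,1)
2. t=5 → R at (10,5); v=(-1,1)
3. t=6 → T at (4,11); v=(-1,-1)
4. t=4 → L at (0,7); v=(1,-1)

Final position: (0,7)
Wall sequence: BRTL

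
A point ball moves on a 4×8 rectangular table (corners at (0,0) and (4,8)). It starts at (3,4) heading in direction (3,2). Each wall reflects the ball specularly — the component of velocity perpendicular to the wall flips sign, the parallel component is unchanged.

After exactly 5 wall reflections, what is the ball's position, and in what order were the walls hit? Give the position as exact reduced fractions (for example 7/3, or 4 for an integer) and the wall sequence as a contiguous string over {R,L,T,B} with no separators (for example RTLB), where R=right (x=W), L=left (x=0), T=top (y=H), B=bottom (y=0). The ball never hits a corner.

Final position: (0,10/3)
Wall sequence: RLTRL

1. t=1/3 → R at (4,14/3); v=(-3,2)
2. t=4/3 → L at (0,22/3); v=(3,2)
3. t=1/3 → T at (1,8); v=(3,-2)
4. t=1 → R at (4,6); v=(-3,-2)
5. t=4/3 → L at (0,10/3); v=(3,-2)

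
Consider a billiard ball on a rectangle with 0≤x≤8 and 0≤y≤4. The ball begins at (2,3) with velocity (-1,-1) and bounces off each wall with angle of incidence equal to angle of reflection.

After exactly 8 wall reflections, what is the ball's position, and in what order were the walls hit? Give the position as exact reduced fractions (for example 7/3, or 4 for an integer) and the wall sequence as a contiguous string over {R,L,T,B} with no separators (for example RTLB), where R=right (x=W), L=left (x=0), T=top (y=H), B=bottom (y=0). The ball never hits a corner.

Final position: (1,0)
Wall sequence: LBTRBTLB

1. t=2 → L at (0,1); v=(1,-1)
2. t=1 → B at (1,0); v=(1,1)
3. t=4 → T at (5,4); v=(1,-1)
4. t=3 → R at (8,1); v=(-1,-1)
5. t=1 → B at (7,0); v=(-1,1)
6. t=4 → T at (3,4); v=(-1,-1)
7. t=3 → L at (0,1); v=(1,-1)
8. t=1 → B at (1,0); v=(1,1)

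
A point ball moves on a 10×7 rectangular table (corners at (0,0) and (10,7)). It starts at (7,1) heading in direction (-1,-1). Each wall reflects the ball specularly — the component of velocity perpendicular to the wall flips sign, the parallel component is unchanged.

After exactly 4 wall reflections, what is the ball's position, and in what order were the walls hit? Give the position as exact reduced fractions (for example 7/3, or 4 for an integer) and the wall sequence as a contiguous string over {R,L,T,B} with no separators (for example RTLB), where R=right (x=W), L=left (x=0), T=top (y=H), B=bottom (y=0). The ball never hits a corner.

Final position: (8,0)
Wall sequence: BLTB

1. t=1 → B at (6,0); v=(-1,1)
2. t=6 → L at (0,6); v=(1,1)
3. t=1 → T at (1,7); v=(1,-1)
4. t=7 → B at (8,0); v=(1,1)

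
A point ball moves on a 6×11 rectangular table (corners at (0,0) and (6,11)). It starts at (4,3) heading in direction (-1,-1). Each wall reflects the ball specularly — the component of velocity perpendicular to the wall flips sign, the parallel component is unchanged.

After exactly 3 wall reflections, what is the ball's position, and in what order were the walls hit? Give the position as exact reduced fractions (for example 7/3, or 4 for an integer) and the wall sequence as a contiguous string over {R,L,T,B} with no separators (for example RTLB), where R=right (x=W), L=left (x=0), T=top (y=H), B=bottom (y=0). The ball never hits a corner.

1. t=3 → B at (1,0); v=(-1,1)
2. t=1 → L at (0,1); v=(1,1)
3. t=6 → R at (6,7); v=(-1,1)

Final position: (6,7)
Wall sequence: BLR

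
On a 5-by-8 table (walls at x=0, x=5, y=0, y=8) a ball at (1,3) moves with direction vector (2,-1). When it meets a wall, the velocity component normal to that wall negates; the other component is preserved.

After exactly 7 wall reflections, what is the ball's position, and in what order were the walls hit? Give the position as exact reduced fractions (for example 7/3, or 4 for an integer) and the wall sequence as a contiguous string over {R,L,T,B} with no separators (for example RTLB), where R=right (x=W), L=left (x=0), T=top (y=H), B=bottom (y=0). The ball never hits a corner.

1. t=2 → R at (5,1); v=(-2,-1)
2. t=1 → B at (3,0); v=(-2,1)
3. t=3/2 → L at (0,3/2); v=(2,1)
4. t=5/2 → R at (5,4); v=(-2,1)
5. t=5/2 → L at (0,13/2); v=(2,1)
6. t=3/2 → T at (3,8); v=(2,-1)
7. t=1 → R at (5,7); v=(-2,-1)

Final position: (5,7)
Wall sequence: RBLRLTR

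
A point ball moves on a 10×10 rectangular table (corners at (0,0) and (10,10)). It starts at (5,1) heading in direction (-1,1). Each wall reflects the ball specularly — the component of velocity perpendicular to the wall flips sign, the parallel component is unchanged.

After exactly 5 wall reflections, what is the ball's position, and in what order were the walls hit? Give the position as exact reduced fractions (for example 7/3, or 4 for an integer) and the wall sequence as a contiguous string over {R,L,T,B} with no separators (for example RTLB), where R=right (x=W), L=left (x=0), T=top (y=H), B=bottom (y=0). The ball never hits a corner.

1. t=5 → L at (0,6); v=(1,1)
2. t=4 → T at (4,10); v=(1,-1)
3. t=6 → R at (10,4); v=(-1,-1)
4. t=4 → B at (6,0); v=(-1,1)
5. t=6 → L at (0,6); v=(1,1)

Final position: (0,6)
Wall sequence: LTRBL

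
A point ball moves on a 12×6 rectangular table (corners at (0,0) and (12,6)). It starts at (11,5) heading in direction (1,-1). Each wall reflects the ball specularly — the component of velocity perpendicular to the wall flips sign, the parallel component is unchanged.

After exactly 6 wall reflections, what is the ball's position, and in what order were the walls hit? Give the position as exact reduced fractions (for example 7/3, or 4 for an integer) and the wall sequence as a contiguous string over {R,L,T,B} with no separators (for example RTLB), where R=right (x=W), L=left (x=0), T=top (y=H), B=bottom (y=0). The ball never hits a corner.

1. t=1 → R at (12,4); v=(-1,-1)
2. t=4 → B at (8,0); v=(-1,1)
3. t=6 → T at (2,6); v=(-1,-1)
4. t=2 → L at (0,4); v=(1,-1)
5. t=4 → B at (4,0); v=(1,1)
6. t=6 → T at (10,6); v=(1,-1)

Final position: (10,6)
Wall sequence: RBTLBT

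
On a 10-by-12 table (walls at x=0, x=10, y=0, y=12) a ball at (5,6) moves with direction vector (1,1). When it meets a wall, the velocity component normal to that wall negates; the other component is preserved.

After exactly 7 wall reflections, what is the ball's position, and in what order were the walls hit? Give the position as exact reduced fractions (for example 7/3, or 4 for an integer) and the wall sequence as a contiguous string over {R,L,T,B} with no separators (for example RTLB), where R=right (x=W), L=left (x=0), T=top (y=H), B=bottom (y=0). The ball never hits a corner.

1. t=5 → R at (10,11); v=(-1,1)
2. t=1 → T at (9,12); v=(-1,-1)
3. t=9 → L at (0,3); v=(1,-1)
4. t=3 → B at (3,0); v=(1,1)
5. t=7 → R at (10,7); v=(-1,1)
6. t=5 → T at (5,12); v=(-1,-1)
7. t=5 → L at (0,7); v=(1,-1)

Final position: (0,7)
Wall sequence: RTLBRTL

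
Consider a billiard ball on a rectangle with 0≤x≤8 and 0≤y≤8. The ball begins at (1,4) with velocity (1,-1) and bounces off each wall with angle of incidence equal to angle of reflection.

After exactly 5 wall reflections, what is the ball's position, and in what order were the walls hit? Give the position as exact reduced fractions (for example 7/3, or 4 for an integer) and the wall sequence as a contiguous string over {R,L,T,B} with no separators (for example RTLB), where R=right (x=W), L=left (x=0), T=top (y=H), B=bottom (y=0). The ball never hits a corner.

Final position: (5,0)
Wall sequence: BRTLB

1. t=4 → B at (5,0); v=(1,1)
2. t=3 → R at (8,3); v=(-1,1)
3. t=5 → T at (3,8); v=(-1,-1)
4. t=3 → L at (0,5); v=(1,-1)
5. t=5 → B at (5,0); v=(1,1)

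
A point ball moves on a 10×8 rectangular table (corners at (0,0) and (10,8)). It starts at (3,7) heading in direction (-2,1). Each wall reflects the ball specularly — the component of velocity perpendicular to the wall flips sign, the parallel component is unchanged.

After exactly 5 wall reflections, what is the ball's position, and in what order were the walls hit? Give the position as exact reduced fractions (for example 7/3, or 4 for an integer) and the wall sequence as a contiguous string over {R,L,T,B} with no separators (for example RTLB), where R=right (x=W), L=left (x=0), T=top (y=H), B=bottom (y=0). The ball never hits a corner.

Final position: (0,5/2)
Wall sequence: TLRBL

1. t=1 → T at (1,8); v=(-2,-1)
2. t=1/2 → L at (0,15/2); v=(2,-1)
3. t=5 → R at (10,5/2); v=(-2,-1)
4. t=5/2 → B at (5,0); v=(-2,1)
5. t=5/2 → L at (0,5/2); v=(2,1)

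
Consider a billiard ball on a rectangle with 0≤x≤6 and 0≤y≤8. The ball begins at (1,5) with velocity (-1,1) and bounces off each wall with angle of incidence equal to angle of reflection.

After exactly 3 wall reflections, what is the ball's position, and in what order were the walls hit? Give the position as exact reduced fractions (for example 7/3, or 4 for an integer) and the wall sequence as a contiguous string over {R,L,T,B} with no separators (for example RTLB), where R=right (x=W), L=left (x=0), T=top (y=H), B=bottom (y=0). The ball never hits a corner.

Final position: (6,4)
Wall sequence: LTR

1. t=1 → L at (0,6); v=(1,1)
2. t=2 → T at (2,8); v=(1,-1)
3. t=4 → R at (6,4); v=(-1,-1)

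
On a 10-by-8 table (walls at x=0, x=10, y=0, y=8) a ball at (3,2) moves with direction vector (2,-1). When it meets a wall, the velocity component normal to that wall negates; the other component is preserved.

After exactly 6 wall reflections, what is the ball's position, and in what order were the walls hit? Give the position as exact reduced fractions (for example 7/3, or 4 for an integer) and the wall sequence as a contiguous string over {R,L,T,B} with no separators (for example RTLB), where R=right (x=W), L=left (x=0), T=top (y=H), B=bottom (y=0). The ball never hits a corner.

Final position: (1,0)
Wall sequence: BRLTRB

1. t=2 → B at (7,0); v=(2,1)
2. t=3/2 → R at (10,3/2); v=(-2,1)
3. t=5 → L at (0,13/2); v=(2,1)
4. t=3/2 → T at (3,8); v=(2,-1)
5. t=7/2 → R at (10,9/2); v=(-2,-1)
6. t=9/2 → B at (1,0); v=(-2,1)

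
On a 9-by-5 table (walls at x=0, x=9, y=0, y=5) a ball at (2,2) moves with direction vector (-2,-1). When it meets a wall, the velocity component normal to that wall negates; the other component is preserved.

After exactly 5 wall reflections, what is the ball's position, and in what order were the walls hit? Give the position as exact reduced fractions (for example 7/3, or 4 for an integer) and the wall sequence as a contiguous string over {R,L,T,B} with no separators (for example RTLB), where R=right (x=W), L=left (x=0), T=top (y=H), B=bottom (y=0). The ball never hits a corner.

Final position: (0,2)
Wall sequence: LBRTL

1. t=1 → L at (0,1); v=(2,-1)
2. t=1 → B at (2,0); v=(2,1)
3. t=7/2 → R at (9,7/2); v=(-2,1)
4. t=3/2 → T at (6,5); v=(-2,-1)
5. t=3 → L at (0,2); v=(2,-1)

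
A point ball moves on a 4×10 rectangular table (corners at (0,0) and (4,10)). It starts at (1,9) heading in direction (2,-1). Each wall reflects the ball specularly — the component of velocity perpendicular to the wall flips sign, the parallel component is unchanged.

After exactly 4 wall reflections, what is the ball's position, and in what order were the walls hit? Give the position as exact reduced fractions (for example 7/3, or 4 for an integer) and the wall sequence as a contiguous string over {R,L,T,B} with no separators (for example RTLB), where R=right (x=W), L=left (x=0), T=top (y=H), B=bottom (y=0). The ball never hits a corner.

1. t=3/2 → R at (4,15/2); v=(-2,-1)
2. t=2 → L at (0,11/2); v=(2,-1)
3. t=2 → R at (4,7/2); v=(-2,-1)
4. t=2 → L at (0,3/2); v=(2,-1)

Final position: (0,3/2)
Wall sequence: RLRL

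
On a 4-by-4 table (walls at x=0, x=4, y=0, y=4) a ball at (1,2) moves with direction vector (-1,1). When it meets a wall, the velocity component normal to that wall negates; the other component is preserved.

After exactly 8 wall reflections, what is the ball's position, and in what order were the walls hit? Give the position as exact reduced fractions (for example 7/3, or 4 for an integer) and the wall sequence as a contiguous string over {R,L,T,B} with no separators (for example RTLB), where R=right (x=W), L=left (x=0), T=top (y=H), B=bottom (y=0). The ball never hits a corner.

Final position: (3,0)
Wall sequence: LTRBLTRB

1. t=1 → L at (0,3); v=(1,1)
2. t=1 → T at (1,4); v=(1,-1)
3. t=3 → R at (4,1); v=(-1,-1)
4. t=1 → B at (3,0); v=(-1,1)
5. t=3 → L at (0,3); v=(1,1)
6. t=1 → T at (1,4); v=(1,-1)
7. t=3 → R at (4,1); v=(-1,-1)
8. t=1 → B at (3,0); v=(-1,1)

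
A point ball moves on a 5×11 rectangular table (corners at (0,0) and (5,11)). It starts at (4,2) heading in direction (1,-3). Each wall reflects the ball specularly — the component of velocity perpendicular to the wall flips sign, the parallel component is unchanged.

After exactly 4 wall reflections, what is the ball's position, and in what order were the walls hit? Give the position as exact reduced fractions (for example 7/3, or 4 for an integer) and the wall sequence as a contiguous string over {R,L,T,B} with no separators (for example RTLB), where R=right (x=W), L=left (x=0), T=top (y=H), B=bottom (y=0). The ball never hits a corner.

Final position: (0,6)
Wall sequence: BRTL

1. t=2/3 → B at (14/3,0); v=(1,3)
2. t=1/3 → R at (5,1); v=(-1,3)
3. t=10/3 → T at (5/3,11); v=(-1,-3)
4. t=5/3 → L at (0,6); v=(1,-3)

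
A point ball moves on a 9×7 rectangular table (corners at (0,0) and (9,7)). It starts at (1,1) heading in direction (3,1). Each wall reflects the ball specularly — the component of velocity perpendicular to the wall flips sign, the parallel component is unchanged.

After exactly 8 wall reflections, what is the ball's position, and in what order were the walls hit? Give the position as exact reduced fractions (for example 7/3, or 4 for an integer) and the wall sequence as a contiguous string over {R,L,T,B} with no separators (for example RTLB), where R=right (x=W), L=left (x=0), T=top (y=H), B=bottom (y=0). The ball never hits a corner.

Final position: (0,14/3)
Wall sequence: RLTRLBRL

1. t=8/3 → R at (9,11/3); v=(-3,1)
2. t=3 → L at (0,20/3); v=(3,1)
3. t=1/3 → T at (1,7); v=(3,-1)
4. t=8/3 → R at (9,13/3); v=(-3,-1)
5. t=3 → L at (0,4/3); v=(3,-1)
6. t=4/3 → B at (4,0); v=(3,1)
7. t=5/3 → R at (9,5/3); v=(-3,1)
8. t=3 → L at (0,14/3); v=(3,1)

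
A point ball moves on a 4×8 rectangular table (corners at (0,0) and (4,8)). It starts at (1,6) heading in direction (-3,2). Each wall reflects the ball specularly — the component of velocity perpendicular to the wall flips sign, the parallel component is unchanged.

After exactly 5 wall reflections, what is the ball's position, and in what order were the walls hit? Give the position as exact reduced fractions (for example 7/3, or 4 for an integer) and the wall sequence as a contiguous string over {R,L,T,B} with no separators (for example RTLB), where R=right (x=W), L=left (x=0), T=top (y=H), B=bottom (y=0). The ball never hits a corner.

1. t=1/3 → L at (0,20/3); v=(3,2)
2. t=2/3 → T at (2,8); v=(3,-2)
3. t=2/3 → R at (4,20/3); v=(-3,-2)
4. t=4/3 → L at (0,4); v=(3,-2)
5. t=4/3 → R at (4,4/3); v=(-3,-2)

Final position: (4,4/3)
Wall sequence: LTRLR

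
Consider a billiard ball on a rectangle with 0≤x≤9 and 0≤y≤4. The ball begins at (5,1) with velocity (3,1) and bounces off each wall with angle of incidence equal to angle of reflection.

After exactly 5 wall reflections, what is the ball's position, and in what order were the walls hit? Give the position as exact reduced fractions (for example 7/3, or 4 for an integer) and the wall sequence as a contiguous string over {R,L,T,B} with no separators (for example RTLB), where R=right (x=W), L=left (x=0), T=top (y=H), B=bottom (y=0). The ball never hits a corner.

Final position: (9,1/3)
Wall sequence: RTLBR

1. t=4/3 → R at (9,7/3); v=(-3,1)
2. t=5/3 → T at (4,4); v=(-3,-1)
3. t=4/3 → L at (0,8/3); v=(3,-1)
4. t=8/3 → B at (8,0); v=(3,1)
5. t=1/3 → R at (9,1/3); v=(-3,1)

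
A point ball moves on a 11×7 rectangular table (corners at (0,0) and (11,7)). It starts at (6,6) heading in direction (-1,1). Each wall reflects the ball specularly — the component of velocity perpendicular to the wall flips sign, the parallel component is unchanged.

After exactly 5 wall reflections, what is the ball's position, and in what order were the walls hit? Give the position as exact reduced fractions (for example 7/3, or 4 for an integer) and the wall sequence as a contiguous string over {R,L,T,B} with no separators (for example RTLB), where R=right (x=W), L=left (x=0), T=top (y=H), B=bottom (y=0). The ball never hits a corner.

1. t=1 → T at (5,7); v=(-1,-1)
2. t=5 → L at (0,2); v=(1,-1)
3. t=2 → B at (2,0); v=(1,1)
4. t=7 → T at (9,7); v=(1,-1)
5. t=2 → R at (11,5); v=(-1,-1)

Final position: (11,5)
Wall sequence: TLBTR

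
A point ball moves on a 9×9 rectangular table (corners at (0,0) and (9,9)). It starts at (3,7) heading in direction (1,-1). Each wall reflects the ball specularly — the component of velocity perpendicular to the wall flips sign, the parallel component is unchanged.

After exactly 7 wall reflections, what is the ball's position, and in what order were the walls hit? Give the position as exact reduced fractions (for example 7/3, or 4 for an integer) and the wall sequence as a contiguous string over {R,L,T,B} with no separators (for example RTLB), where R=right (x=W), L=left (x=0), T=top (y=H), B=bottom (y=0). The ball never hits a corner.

Final position: (0,8)
Wall sequence: RBLTRBL

1. t=6 → R at (9,1); v=(-1,-1)
2. t=1 → B at (8,0); v=(-1,1)
3. t=8 → L at (0,8); v=(1,1)
4. t=1 → T at (1,9); v=(1,-1)
5. t=8 → R at (9,1); v=(-1,-1)
6. t=1 → B at (8,0); v=(-1,1)
7. t=8 → L at (0,8); v=(1,1)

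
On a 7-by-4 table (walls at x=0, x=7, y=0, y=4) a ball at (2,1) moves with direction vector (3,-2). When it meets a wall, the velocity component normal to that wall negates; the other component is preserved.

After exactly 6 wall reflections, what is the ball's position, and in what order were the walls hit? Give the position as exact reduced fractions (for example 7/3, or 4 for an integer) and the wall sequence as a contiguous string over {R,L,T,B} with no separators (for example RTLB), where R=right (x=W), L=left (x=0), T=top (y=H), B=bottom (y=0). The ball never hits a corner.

1. t=1/2 → B at (7/2,0); v=(3,2)
2. t=7/6 → R at (7,7/3); v=(-3,2)
3. t=5/6 → T at (9/2,4); v=(-3,-2)
4. t=3/2 → L at (0,1); v=(3,-2)
5. t=1/2 → B at (3/2,0); v=(3,2)
6. t=11/6 → R at (7,11/3); v=(-3,2)

Final position: (7,11/3)
Wall sequence: BRTLBR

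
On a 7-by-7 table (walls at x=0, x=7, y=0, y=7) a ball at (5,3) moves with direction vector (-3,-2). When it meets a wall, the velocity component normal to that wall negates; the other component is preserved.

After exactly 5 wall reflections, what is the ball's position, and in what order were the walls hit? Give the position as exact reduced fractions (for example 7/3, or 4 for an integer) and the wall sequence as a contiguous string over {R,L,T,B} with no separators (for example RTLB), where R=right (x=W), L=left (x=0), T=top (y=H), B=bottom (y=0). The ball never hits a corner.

1. t=3/2 → B at (1/2,0); v=(-3,2)
2. t=1/6 → L at (0,1/3); v=(3,2)
3. t=7/3 → R at (7,5); v=(-3,2)
4. t=1 → T at (4,7); v=(-3,-2)
5. t=4/3 → L at (0,13/3); v=(3,-2)

Final position: (0,13/3)
Wall sequence: BLRTL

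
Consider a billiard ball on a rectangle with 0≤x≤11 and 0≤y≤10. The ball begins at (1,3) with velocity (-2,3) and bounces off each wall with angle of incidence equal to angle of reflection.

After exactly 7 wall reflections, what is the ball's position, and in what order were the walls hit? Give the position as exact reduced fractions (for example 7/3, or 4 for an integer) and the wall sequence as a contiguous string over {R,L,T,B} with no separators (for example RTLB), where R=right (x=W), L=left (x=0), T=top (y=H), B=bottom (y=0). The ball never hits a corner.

1. t=1/2 → L at (0,9/2); v=(2,3)
2. t=11/6 → T at (11/3,10); v=(2,-3)
3. t=10/3 → B at (31/3,0); v=(2,3)
4. t=1/3 → R at (11,1); v=(-2,3)
5. t=3 → T at (5,10); v=(-2,-3)
6. t=5/2 → L at (0,5/2); v=(2,-3)
7. t=5/6 → B at (5/3,0); v=(2,3)

Final position: (5/3,0)
Wall sequence: LTBRTLB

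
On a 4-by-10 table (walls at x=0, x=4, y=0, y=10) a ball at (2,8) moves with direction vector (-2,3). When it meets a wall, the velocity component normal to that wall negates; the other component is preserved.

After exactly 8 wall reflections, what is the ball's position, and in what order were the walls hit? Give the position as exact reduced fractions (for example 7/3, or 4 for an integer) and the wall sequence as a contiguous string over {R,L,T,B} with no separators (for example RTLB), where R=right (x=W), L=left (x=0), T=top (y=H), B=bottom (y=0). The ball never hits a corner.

1. t=2/3 → T at (2/3,10); v=(-2,-3)
2. t=1/3 → L at (0,9); v=(2,-3)
3. t=2 → R at (4,3); v=(-2,-3)
4. t=1 → B at (2,0); v=(-2,3)
5. t=1 → L at (0,3); v=(2,3)
6. t=2 → R at (4,9); v=(-2,3)
7. t=1/3 → T at (10/3,10); v=(-2,-3)
8. t=5/3 → L at (0,5); v=(2,-3)

Final position: (0,5)
Wall sequence: TLRBLRTL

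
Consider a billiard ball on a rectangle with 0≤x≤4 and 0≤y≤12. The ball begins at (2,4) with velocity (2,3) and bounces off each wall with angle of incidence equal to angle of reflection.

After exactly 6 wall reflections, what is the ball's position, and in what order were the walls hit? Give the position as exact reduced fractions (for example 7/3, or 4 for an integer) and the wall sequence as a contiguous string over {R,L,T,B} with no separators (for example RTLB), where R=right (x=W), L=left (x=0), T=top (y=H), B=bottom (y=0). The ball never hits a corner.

Final position: (0,1)
Wall sequence: RTLRBL

1. t=1 → R at (4,7); v=(-2,3)
2. t=5/3 → T at (2/3,12); v=(-2,-3)
3. t=1/3 → L at (0,11); v=(2,-3)
4. t=2 → R at (4,5); v=(-2,-3)
5. t=5/3 → B at (2/3,0); v=(-2,3)
6. t=1/3 → L at (0,1); v=(2,3)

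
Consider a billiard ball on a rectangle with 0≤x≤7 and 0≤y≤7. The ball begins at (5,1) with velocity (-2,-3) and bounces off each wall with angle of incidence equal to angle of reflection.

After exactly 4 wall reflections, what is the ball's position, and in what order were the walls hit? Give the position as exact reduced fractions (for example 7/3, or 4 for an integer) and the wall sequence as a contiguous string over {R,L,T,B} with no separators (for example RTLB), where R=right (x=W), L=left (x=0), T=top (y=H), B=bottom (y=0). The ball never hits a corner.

Final position: (5,0)
Wall sequence: BLTB

1. t=1/3 → B at (13/3,0); v=(-2,3)
2. t=13/6 → L at (0,13/2); v=(2,3)
3. t=1/6 → T at (1/3,7); v=(2,-3)
4. t=7/3 → B at (5,0); v=(2,3)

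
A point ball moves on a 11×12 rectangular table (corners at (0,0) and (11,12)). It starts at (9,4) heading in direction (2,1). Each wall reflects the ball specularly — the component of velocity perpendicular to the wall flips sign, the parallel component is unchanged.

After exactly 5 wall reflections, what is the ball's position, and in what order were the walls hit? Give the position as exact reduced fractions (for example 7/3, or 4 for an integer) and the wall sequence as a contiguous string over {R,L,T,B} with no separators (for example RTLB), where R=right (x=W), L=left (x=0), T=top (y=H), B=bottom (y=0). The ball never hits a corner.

1. t=1 → R at (11,5); v=(-2,1)
2. t=11/2 → L at (0,21/2); v=(2,1)
3. t=3/2 → T at (3,12); v=(2,-1)
4. t=4 → R at (11,8); v=(-2,-1)
5. t=11/2 → L at (0,5/2); v=(2,-1)

Final position: (0,5/2)
Wall sequence: RLTRL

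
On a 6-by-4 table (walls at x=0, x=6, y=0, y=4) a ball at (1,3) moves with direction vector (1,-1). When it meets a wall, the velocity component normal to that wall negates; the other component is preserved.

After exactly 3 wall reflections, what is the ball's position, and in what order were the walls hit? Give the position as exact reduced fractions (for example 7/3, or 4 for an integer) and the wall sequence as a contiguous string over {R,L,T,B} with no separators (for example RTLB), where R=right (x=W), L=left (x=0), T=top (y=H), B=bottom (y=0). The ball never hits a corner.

1. t=3 → B at (4,0); v=(1,1)
2. t=2 → R at (6,2); v=(-1,1)
3. t=2 → T at (4,4); v=(-1,-1)

Final position: (4,4)
Wall sequence: BRT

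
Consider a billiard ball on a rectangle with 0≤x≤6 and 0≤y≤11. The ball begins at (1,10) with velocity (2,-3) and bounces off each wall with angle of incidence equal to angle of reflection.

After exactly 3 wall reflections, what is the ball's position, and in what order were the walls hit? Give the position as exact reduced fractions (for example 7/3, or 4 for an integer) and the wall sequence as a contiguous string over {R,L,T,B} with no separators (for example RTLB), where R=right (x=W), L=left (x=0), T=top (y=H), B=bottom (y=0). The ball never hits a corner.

Final position: (0,13/2)
Wall sequence: RBL

1. t=5/2 → R at (6,5/2); v=(-2,-3)
2. t=5/6 → B at (13/3,0); v=(-2,3)
3. t=13/6 → L at (0,13/2); v=(2,3)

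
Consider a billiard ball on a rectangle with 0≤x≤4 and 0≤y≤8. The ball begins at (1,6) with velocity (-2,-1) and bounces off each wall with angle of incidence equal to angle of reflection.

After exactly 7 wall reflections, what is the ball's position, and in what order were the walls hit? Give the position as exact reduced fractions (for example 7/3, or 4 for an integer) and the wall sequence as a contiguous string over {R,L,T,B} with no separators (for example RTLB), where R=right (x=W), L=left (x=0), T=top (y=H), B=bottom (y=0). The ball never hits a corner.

Final position: (4,9/2)
Wall sequence: LRLBRLR

1. t=1/2 → L at (0,11/2); v=(2,-1)
2. t=2 → R at (4,7/2); v=(-2,-1)
3. t=2 → L at (0,3/2); v=(2,-1)
4. t=3/2 → B at (3,0); v=(2,1)
5. t=1/2 → R at (4,1/2); v=(-2,1)
6. t=2 → L at (0,5/2); v=(2,1)
7. t=2 → R at (4,9/2); v=(-2,1)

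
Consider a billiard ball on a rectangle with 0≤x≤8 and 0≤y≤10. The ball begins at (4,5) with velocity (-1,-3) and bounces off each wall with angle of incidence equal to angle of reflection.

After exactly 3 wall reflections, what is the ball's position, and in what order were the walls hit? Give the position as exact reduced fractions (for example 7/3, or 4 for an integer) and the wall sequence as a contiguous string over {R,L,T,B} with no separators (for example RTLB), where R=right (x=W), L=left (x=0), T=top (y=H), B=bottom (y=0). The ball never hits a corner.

Final position: (1,10)
Wall sequence: BLT

1. t=5/3 → B at (7/3,0); v=(-1,3)
2. t=7/3 → L at (0,7); v=(1,3)
3. t=1 → T at (1,10); v=(1,-3)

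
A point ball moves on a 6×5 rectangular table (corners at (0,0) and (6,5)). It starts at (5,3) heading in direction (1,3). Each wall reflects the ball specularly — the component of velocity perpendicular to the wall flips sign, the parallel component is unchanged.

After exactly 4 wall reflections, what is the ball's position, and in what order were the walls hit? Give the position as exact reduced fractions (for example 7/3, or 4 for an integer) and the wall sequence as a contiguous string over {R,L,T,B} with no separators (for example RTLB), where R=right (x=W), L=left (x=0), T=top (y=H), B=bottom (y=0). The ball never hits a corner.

1. t=2/3 → T at (17/3,5); v=(1,-3)
2. t=1/3 → R at (6,4); v=(-1,-3)
3. t=4/3 → B at (14/3,0); v=(-1,3)
4. t=5/3 → T at (3,5); v=(-1,-3)

Final position: (3,5)
Wall sequence: TRBT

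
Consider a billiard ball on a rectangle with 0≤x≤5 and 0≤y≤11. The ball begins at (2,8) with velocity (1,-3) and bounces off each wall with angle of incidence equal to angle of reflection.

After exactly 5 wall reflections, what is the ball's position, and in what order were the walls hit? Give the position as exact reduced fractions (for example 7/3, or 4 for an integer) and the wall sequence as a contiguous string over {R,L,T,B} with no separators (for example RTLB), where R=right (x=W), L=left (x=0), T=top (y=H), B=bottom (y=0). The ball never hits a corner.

Final position: (2,0)
Wall sequence: BRTLB

1. t=8/3 → B at (14/3,0); v=(1,3)
2. t=1/3 → R at (5,1); v=(-1,3)
3. t=10/3 → T at (5/3,11); v=(-1,-3)
4. t=5/3 → L at (0,6); v=(1,-3)
5. t=2 → B at (2,0); v=(1,3)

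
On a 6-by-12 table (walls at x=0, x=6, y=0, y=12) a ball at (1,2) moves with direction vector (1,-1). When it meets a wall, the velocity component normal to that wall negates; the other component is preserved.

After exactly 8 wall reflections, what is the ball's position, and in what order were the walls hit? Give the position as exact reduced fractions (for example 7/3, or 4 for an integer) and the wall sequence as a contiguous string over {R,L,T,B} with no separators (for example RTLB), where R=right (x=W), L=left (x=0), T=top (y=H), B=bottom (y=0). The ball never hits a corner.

Final position: (6,3)
Wall sequence: BRLTRLBR

1. t=2 → B at (3,0); v=(1,1)
2. t=3 → R at (6,3); v=(-1,1)
3. t=6 → L at (0,9); v=(1,1)
4. t=3 → T at (3,12); v=(1,-1)
5. t=3 → R at (6,9); v=(-1,-1)
6. t=6 → L at (0,3); v=(1,-1)
7. t=3 → B at (3,0); v=(1,1)
8. t=3 → R at (6,3); v=(-1,1)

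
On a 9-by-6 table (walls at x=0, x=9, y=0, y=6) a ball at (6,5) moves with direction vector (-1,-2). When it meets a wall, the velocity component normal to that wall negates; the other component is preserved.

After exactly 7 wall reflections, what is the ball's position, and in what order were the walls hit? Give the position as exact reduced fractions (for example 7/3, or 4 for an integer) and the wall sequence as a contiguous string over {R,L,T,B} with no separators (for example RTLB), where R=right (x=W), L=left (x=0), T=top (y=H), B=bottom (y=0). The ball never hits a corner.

1. t=5/2 → B at (7/2,0); v=(-1,2)
2. t=3 → T at (1/2,6); v=(-1,-2)
3. t=1/2 → L at (0,5); v=(1,-2)
4. t=5/2 → B at (5/2,0); v=(1,2)
5. t=3 → T at (11/2,6); v=(1,-2)
6. t=3 → B at (17/2,0); v=(1,2)
7. t=1/2 → R at (9,1); v=(-1,2)

Final position: (9,1)
Wall sequence: BTLBTBR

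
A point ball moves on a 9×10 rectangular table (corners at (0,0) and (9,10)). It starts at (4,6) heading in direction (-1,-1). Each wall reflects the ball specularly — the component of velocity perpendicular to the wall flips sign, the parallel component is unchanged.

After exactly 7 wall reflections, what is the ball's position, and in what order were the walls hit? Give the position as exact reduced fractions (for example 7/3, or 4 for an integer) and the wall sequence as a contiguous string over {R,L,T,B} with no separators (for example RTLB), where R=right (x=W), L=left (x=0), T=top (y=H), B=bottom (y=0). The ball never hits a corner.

1. t=4 → L at (0,2); v=(1,-1)
2. t=2 → B at (2,0); v=(1,1)
3. t=7 → R at (9,7); v=(-1,1)
4. t=3 → T at (6,10); v=(-1,-1)
5. t=6 → L at (0,4); v=(1,-1)
6. t=4 → B at (4,0); v=(1,1)
7. t=5 → R at (9,5); v=(-1,1)

Final position: (9,5)
Wall sequence: LBRTLBR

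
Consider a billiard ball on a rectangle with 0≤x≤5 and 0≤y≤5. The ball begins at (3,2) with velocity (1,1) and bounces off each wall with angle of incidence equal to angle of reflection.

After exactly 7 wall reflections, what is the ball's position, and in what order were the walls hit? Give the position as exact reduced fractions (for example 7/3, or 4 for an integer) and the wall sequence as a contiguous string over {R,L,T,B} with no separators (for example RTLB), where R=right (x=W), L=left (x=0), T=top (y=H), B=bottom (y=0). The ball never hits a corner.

1. t=2 → R at (5,4); v=(-1,1)
2. t=1 → T at (4,5); v=(-1,-1)
3. t=4 → L at (0,1); v=(1,-1)
4. t=1 → B at (1,0); v=(1,1)
5. t=4 → R at (5,4); v=(-1,1)
6. t=1 → T at (4,5); v=(-1,-1)
7. t=4 → L at (0,1); v=(1,-1)

Final position: (0,1)
Wall sequence: RTLBRTL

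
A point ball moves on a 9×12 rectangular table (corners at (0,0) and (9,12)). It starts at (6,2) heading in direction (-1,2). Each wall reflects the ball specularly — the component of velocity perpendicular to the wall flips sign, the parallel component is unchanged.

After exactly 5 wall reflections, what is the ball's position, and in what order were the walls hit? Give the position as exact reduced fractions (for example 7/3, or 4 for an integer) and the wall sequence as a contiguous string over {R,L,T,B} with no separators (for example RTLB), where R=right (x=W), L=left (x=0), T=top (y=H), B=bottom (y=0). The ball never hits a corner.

Final position: (7,12)
Wall sequence: TLBRT

1. t=5 → T at (1,12); v=(-1,-2)
2. t=1 → L at (0,10); v=(1,-2)
3. t=5 → B at (5,0); v=(1,2)
4. t=4 → R at (9,8); v=(-1,2)
5. t=2 → T at (7,12); v=(-1,-2)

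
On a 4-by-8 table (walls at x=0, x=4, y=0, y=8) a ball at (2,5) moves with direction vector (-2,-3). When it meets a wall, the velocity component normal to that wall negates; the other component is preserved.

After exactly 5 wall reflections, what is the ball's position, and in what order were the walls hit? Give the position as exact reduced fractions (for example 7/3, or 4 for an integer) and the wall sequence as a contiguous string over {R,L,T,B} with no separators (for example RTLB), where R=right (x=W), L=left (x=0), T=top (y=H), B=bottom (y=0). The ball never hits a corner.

Final position: (0,6)
Wall sequence: LBRTL

1. t=1 → L at (0,2); v=(2,-3)
2. t=2/3 → B at (4/3,0); v=(2,3)
3. t=4/3 → R at (4,4); v=(-2,3)
4. t=4/3 → T at (4/3,8); v=(-2,-3)
5. t=2/3 → L at (0,6); v=(2,-3)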